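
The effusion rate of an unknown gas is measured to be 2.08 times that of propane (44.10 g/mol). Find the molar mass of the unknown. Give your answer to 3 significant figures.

By Graham's law, rate_X/rate_C₃H₈ = √(M_C₃H₈/M_X).
2.08 = √(44.10/M_X)
M_X = 44.10 / 2.08² = 44.10 / 4.326 = 10.2 g/mol

10.2 g/mol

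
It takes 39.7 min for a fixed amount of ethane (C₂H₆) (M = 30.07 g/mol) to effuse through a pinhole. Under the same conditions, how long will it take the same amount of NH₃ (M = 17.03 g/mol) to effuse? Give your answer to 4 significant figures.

Using Graham's law: t_NH₃/t_C₂H₆ = √(M_NH₃/M_C₂H₆) = √(17.03/30.07) = √0.5663 = 0.7526.
So the time for NH₃ is 39.7 × 0.7526 = 29.88 min.

29.88 min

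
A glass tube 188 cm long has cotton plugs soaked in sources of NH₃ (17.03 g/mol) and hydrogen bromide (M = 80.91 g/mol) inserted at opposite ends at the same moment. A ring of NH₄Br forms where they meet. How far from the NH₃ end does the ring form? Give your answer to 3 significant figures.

129 cm

The fronts meet when d_NH₃ + d_HBr = L with d_NH₃/d_HBr = √(M_HBr/M_NH₃) (Graham's law). Here √(M_HBr/M_NH₃) = √(80.91/17.03) = 2.180.
With d_NH₃ + d_HBr = 188 cm, d_HBr = 188/(1 + 2.180) = 59.13 cm.
d_NH₃ = 188 − 59.13 = 129 cm.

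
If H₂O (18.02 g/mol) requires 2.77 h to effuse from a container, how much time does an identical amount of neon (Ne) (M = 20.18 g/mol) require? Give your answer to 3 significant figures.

From Graham's law, t_Ne/t_H₂O = √(M_Ne/M_H₂O) = √(20.18/18.02) = √1.120 = 1.058.
So the time for Ne is 2.77 × 1.058 = 2.93 h.

2.93 h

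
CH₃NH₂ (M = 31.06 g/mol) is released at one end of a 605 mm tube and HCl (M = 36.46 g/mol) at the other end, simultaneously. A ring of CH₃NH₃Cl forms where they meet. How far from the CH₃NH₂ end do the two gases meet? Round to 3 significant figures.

Distances travelled in equal time are proportional to diffusion rates, so d_CH₃NH₂/d_HCl = √(M_HCl/M_CH₃NH₂) = √(36.46/31.06) = 1.083.
With d_CH₃NH₂ + d_HCl = 605 mm, d_HCl = 605/(1 + 1.083) = 290.4 mm.
d_CH₃NH₂ = 605 − 290.4 = 315 mm.

315 mm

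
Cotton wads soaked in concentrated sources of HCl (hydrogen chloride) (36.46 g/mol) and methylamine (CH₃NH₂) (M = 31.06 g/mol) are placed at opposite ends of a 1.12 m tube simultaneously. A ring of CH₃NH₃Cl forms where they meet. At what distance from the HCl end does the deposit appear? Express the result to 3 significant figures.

0.538 m

Graham's law gives d_HCl/d_CH₃NH₂ = rate_HCl/rate_CH₃NH₂ = √(M_CH₃NH₂/M_HCl) = √(31.06/36.46) = 0.9230.
With d_HCl + d_CH₃NH₂ = 1.12 m, d_CH₃NH₂ = 1.12/(1 + 0.9230) = 0.5824 m.
d_HCl = 1.12 − 0.5824 = 0.538 m.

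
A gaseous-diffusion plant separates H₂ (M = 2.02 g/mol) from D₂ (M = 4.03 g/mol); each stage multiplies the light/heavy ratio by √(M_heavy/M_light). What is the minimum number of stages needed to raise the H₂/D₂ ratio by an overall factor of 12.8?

8

With α = √(4.03/2.02) per stage, ln α = ½ ln(1.99505) = 0.3453.
Need α^N ≥ 12.8 ⇒ N ≥ ln(12.8) / ln α = 2.549 / 0.3453 = 7.38.
So at least 8 stages are needed.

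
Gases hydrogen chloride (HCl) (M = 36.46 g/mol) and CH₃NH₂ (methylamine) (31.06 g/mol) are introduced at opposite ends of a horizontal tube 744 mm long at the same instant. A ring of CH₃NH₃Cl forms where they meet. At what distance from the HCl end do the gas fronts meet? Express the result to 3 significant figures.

357 mm

Distances travelled in equal time are proportional to diffusion rates, so d_HCl/d_CH₃NH₂ = √(M_CH₃NH₂/M_HCl) = √(31.06/36.46) = 0.9230.
With d_HCl + d_CH₃NH₂ = 744 mm, d_CH₃NH₂ = 744/(1 + 0.9230) = 386.9 mm.
d_HCl = 744 − 386.9 = 357 mm.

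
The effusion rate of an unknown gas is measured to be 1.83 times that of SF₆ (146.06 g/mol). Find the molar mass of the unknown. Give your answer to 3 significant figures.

43.6 g/mol

Using Graham's law: rate_X/rate_SF₆ = √(M_SF₆/M_X).
1.83 = √(146.06/M_X)
M_X = 146.06 / 1.83² = 146.06 / 3.349 = 43.6 g/mol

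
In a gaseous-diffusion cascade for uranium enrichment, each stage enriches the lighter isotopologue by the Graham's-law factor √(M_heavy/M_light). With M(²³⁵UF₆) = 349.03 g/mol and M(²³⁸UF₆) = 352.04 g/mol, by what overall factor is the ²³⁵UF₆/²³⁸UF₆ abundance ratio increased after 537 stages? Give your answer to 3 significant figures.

Overall factor = α^537 with α = √(352.04/349.03), i.e. (352.04/349.03)^(537/2).
= 1.00862^(537/2) = 10.0.

10.0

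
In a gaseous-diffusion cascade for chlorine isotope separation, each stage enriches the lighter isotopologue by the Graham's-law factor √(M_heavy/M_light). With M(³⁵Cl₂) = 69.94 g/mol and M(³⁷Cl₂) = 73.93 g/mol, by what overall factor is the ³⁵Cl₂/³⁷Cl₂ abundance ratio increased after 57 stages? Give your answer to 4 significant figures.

The single-stage factor is √(M_heavy/M_light), so 57 stages give [√(73.93/69.94)]^57 = (73.93/69.94)^(57/2).
= 1.05705^(57/2) = 4.861.

4.861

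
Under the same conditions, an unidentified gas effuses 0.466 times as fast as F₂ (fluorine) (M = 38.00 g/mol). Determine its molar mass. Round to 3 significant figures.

175 g/mol

Since effusion rate ∝ 1/√M, rate_X/rate_F₂ = √(M_F₂/M_X).
0.466 = √(38.00/M_X)
M_X = 38.00 / 0.466² = 38.00 / 0.2172 = 175 g/mol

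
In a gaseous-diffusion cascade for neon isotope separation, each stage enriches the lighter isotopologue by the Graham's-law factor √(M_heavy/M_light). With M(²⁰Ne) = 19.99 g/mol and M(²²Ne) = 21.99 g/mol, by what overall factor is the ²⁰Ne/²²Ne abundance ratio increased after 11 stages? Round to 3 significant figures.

1.69

After 11 stages the ratio has grown by (√(21.99/19.99))^11 = (21.99/19.99)^(11/2).
= 1.10005^(11/2) = 1.69.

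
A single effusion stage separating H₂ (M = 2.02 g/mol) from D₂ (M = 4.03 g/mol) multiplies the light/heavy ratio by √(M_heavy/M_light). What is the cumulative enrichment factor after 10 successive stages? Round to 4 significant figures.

31.61

After 10 stages the ratio has grown by (√(4.03/2.02))^10 = (4.03/2.02)^(10/2).
= 1.99505^5 = 31.61.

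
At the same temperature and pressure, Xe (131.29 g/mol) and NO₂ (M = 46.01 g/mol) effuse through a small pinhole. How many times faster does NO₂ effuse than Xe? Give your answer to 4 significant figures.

1.689

Using Graham's law: rate_NO₂/rate_Xe = √(M_Xe/M_NO₂) = √(131.29/46.01) = √2.854 = 1.689.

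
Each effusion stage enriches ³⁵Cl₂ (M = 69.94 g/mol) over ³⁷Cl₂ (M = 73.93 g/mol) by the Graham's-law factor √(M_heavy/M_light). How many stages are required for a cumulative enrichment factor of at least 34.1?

128

With α = √(73.93/69.94) per stage, ln α = ½ ln(1.05705) = 0.02774.
Need α^N ≥ 34.1 ⇒ N ≥ ln(34.1) / ln α = 3.529 / 0.02774 = 127.23.
Minimum whole number of stages: N = 128.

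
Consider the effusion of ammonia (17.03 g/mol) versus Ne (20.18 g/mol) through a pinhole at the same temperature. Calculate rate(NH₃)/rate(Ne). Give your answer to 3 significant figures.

1.09

From Graham's law, rate_NH₃/rate_Ne = √(M_Ne/M_NH₃) = √(20.18/17.03) = √1.185 = 1.09.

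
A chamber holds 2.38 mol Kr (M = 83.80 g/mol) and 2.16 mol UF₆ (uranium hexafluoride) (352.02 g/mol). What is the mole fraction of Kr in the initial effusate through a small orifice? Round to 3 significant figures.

Each component's effusion rate ∝ (its partial pressure)·(1/√M) ∝ n_i/√M_i.
x_Kr(eff) = (n_Kr/√M_Kr) / (n_Kr/√M_Kr + n_UF₆/√M_UF₆)
= (2.38/√83.80) / (2.38/√83.80 + 2.16/√352.02) = 0.2600/(0.2600 + 0.1151) = 0.693.

0.693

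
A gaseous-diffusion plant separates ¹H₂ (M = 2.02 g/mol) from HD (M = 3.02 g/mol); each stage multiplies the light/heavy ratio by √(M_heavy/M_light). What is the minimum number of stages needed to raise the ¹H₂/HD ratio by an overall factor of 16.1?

14

With α = √(3.02/2.02) per stage, ln α = ½ ln(1.49505) = 0.2011.
Need α^N ≥ 16.1 ⇒ N ≥ ln(16.1) / ln α = 2.779 / 0.2011 = 13.82.
Minimum whole number of stages: N = 14.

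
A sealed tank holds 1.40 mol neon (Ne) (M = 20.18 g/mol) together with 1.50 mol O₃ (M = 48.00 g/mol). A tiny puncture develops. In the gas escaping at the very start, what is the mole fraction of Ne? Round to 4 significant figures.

Rate_i ∝ x_i/√M_i (Graham's law weighted by mole fraction), so the effusate composition follows n_i/√M_i.
x_Ne(eff) = (n_Ne/√M_Ne) / (n_Ne/√M_Ne + n_O₃/√M_O₃)
= (1.40/√20.18) / (1.40/√20.18 + 1.50/√48.00) = 0.3117/(0.3117 + 0.2165) = 0.5901.

0.5901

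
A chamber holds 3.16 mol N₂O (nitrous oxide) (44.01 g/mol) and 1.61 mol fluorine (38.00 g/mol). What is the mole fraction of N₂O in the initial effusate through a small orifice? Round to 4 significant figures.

0.6459

Effusion rate of each component ∝ n_i/√M_i (partial pressure × 1/√M).
Mole fraction of N₂O in the effusate = (n_N₂O/√M_N₂O) / (n_N₂O/√M_N₂O + n_F₂/√M_F₂)
= (3.16/√44.01) / (3.16/√44.01 + 1.61/√38.00) = 0.4763/(0.4763 + 0.2612) = 0.6459.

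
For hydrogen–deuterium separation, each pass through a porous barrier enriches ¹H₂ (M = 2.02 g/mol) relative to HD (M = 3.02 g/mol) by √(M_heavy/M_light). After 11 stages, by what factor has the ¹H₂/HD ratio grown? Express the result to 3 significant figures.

9.13

The single-stage factor is √(M_heavy/M_light), so 11 stages give [√(3.02/2.02)]^11 = (3.02/2.02)^(11/2).
= 1.49505^(11/2) = 9.13.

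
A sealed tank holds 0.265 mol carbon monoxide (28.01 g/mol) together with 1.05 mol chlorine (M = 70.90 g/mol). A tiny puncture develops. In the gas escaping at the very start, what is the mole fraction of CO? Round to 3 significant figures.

Each component's effusion rate ∝ (its partial pressure)·(1/√M) ∝ n_i/√M_i.
Mole fraction of CO in the effusate = (n_CO/√M_CO) / (n_CO/√M_CO + n_Cl₂/√M_Cl₂)
= (0.265/√28.01) / (0.265/√28.01 + 1.05/√70.90) = 0.05007/(0.05007 + 0.1247) = 0.286.

0.286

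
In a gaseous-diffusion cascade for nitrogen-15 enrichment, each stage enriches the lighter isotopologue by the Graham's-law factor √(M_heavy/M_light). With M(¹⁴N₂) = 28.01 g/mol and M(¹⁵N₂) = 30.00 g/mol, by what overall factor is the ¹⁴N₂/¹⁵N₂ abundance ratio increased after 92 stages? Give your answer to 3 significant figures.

23.5

Each stage multiplies the ratio by α = √(30.00/28.01), so after 92 stages the overall factor is α^92 = (30.00/28.01)^(92/2).
= 1.07105^46 = 23.5.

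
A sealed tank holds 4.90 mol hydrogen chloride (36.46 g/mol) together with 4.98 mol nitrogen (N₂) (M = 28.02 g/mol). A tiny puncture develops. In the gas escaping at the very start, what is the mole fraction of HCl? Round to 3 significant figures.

0.463

Each component's effusion rate ∝ (its partial pressure)·(1/√M) ∝ n_i/√M_i.
x_HCl(eff) = (n_HCl/√M_HCl) / (n_HCl/√M_HCl + n_N₂/√M_N₂)
= (4.90/√36.46) / (4.90/√36.46 + 4.98/√28.02) = 0.8115/(0.8115 + 0.9408) = 0.463.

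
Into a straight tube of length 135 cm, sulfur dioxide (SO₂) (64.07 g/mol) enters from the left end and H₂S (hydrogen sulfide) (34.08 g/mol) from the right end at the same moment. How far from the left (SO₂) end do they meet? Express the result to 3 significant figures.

56.9 cm

The fronts meet when d_SO₂ + d_H₂S = L with d_SO₂/d_H₂S = √(M_H₂S/M_SO₂) (Graham's law). Here √(M_H₂S/M_SO₂) = √(34.08/64.07) = 0.7293.
With d_SO₂ + d_H₂S = 135 cm, d_H₂S = 135/(1 + 0.7293) = 78.07 cm.
d_SO₂ = 135 − 78.07 = 56.9 cm.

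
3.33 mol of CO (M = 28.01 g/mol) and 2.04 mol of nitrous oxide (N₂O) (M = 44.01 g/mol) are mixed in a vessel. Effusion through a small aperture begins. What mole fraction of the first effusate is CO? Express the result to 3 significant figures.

0.672

Rate_i ∝ x_i/√M_i (Graham's law weighted by mole fraction), so the effusate composition follows n_i/√M_i.
x_CO(eff) = (n_CO/√M_CO) / (n_CO/√M_CO + n_N₂O/√M_N₂O)
= (3.33/√28.01) / (3.33/√28.01 + 2.04/√44.01) = 0.6292/(0.6292 + 0.3075) = 0.672.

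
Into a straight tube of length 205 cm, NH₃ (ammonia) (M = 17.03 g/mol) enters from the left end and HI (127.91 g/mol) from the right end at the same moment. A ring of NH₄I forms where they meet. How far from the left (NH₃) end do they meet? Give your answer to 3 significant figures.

Graham's law gives d_NH₃/d_HI = rate_NH₃/rate_HI = √(M_HI/M_NH₃) = √(127.91/17.03) = 2.741.
With d_NH₃ + d_HI = 205 cm, d_HI = 205/(1 + 2.741) = 54.80 cm.
d_NH₃ = 205 − 54.80 = 150 cm.

150 cm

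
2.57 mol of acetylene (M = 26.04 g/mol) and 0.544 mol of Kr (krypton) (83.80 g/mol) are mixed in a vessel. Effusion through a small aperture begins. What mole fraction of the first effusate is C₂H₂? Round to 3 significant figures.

0.894

Effusion rate of each component ∝ n_i/√M_i (partial pressure × 1/√M).
Mole fraction of C₂H₂ in the effusate = (n_C₂H₂/√M_C₂H₂) / (n_C₂H₂/√M_C₂H₂ + n_Kr/√M_Kr)
= (2.57/√26.04) / (2.57/√26.04 + 0.544/√83.80) = 0.5036/(0.5036 + 0.05943) = 0.894.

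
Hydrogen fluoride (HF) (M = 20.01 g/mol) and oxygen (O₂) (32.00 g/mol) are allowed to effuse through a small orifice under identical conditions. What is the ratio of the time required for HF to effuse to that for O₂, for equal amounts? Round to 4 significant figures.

From Graham's law, t_HF/t_O₂ = √(M_HF/M_O₂) = √(20.01/32.00) = √0.6253 = 0.7908.

0.7908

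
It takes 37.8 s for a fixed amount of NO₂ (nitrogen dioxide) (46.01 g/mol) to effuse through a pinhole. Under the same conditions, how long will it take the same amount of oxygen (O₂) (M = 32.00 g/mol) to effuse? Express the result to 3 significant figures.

Since effusion rate ∝ 1/√M, t_O₂/t_NO₂ = √(M_O₂/M_NO₂) = √(32.00/46.01) = √0.6955 = 0.8340.
So the time for O₂ is 37.8 × 0.8340 = 31.5 s.

31.5 s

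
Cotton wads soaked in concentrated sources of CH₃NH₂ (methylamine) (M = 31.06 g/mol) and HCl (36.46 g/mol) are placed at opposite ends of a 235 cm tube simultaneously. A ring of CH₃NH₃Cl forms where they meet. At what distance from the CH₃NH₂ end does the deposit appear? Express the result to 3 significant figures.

122 cm

Graham's law gives d_CH₃NH₂/d_HCl = rate_CH₃NH₂/rate_HCl = √(M_HCl/M_CH₃NH₂) = √(36.46/31.06) = 1.083.
With d_CH₃NH₂ + d_HCl = 235 cm, d_HCl = 235/(1 + 1.083) = 112.8 cm.
d_CH₃NH₂ = 235 − 112.8 = 122 cm.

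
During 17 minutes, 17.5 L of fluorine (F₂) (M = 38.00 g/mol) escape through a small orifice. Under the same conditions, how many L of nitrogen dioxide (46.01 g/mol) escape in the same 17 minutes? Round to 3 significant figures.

Using Graham's law: rate_NO₂/rate_F₂ = √(M_F₂/M_NO₂) = √(38.00/46.01) = √0.8259 = 0.9088.
So the volume for NO₂ is 17.5 × 0.9088 = 15.9 L.

15.9 L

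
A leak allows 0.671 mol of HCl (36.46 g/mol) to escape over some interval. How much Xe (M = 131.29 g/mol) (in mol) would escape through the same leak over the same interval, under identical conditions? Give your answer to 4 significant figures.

0.3536 mol

Using Graham's law: rate_Xe/rate_HCl = √(M_HCl/M_Xe) = √(36.46/131.29) = √0.2777 = 0.5270.
So the amount for Xe is 0.671 × 0.5270 = 0.3536 mol.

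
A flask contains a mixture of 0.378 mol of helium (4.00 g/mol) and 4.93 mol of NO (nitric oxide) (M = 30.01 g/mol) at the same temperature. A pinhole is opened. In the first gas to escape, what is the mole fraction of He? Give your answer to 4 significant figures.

0.1736

Each component's effusion rate ∝ (its partial pressure)·(1/√M) ∝ n_i/√M_i.
So x_He in the escaping gas = (n_He/√M_He) / Σ(n_i/√M_i)
= (0.378/√4.00) / (0.378/√4.00 + 4.93/√30.01) = 0.1890/(0.1890 + 0.8999) = 0.1736.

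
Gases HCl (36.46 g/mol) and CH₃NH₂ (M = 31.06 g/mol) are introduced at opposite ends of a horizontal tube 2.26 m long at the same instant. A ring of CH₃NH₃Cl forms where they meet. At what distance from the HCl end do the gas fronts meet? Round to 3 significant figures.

1.08 m

In equal time, each gas travels a distance ∝ its rate ∝ 1/√M, so d_HCl/d_CH₃NH₂ = √(M_CH₃NH₂/M_HCl) = √(31.06/36.46) = 0.9230.
With d_HCl + d_CH₃NH₂ = 2.26 m, d_CH₃NH₂ = 2.26/(1 + 0.9230) = 1.175 m.
d_HCl = 2.26 − 1.175 = 1.08 m.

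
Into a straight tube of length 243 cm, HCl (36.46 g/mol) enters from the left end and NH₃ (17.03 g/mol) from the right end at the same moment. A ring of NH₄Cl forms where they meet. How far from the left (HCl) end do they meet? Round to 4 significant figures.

98.65 cm

Distances travelled in equal time are proportional to diffusion rates, so d_HCl/d_NH₃ = √(M_NH₃/M_HCl) = √(17.03/36.46) = 0.6834.
With d_HCl + d_NH₃ = 243 cm, d_NH₃ = 243/(1 + 0.6834) = 144.3 cm.
d_HCl = 243 − 144.3 = 98.65 cm.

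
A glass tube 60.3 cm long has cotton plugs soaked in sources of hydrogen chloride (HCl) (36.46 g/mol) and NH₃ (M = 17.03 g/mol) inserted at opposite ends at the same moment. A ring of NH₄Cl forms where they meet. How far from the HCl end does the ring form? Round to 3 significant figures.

24.5 cm

Graham's law gives d_HCl/d_NH₃ = rate_HCl/rate_NH₃ = √(M_NH₃/M_HCl) = √(17.03/36.46) = 0.6834.
With d_HCl + d_NH₃ = 60.3 cm, d_NH₃ = 60.3/(1 + 0.6834) = 35.82 cm.
d_HCl = 60.3 − 35.82 = 24.5 cm.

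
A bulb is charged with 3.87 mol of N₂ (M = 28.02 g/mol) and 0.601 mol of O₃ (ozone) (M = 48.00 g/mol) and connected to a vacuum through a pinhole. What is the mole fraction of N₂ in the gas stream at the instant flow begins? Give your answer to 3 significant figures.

The effusion rate of species i is ∝ p_i/√M_i ∝ n_i/√M_i.
So x_N₂ in the escaping gas = (n_N₂/√M_N₂) / Σ(n_i/√M_i)
= (3.87/√28.02) / (3.87/√28.02 + 0.601/√48.00) = 0.7311/(0.7311 + 0.08675) = 0.894.

0.894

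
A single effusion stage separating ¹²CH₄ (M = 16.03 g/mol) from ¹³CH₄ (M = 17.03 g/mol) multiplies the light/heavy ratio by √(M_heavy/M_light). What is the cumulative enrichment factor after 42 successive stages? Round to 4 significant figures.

3.564

Overall factor = α^42 with α = √(17.03/16.03), i.e. (17.03/16.03)^(42/2).
= 1.06238^21 = 3.564.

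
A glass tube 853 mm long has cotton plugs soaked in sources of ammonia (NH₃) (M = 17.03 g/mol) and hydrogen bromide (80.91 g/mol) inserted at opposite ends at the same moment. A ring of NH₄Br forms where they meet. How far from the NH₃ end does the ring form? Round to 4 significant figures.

584.7 mm

In equal time, each gas travels a distance ∝ its rate ∝ 1/√M, so d_NH₃/d_HBr = √(M_HBr/M_NH₃) = √(80.91/17.03) = 2.180.
With d_NH₃ + d_HBr = 853 mm, d_HBr = 853/(1 + 2.180) = 268.3 mm.
d_NH₃ = 853 − 268.3 = 584.7 mm.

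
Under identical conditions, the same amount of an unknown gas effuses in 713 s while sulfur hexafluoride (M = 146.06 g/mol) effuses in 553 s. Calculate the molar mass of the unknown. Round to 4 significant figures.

242.8 g/mol

Using Graham's law: t_X/t_SF₆ = √(M_X/M_SF₆).
713/553 = 1.289 = √(M_X/146.06)
M_X = 146.06 × 1.289² = 146.06 × 1.662 = 242.8 g/mol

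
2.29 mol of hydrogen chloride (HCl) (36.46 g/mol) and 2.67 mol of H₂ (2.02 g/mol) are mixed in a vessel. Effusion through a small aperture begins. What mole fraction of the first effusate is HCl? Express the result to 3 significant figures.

Effusion rate of each component ∝ n_i/√M_i (partial pressure × 1/√M).
x_HCl(eff) = (n_HCl/√M_HCl) / (n_HCl/√M_HCl + n_H₂/√M_H₂)
= (2.29/√36.46) / (2.29/√36.46 + 2.67/√2.02) = 0.3793/(0.3793 + 1.879) = 0.168.

0.168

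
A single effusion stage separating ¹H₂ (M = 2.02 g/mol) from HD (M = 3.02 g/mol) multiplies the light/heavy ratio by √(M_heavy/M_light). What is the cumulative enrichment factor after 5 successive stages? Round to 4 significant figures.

The single-stage factor is √(M_heavy/M_light), so 5 stages give [√(3.02/2.02)]^5 = (3.02/2.02)^(5/2).
= 1.49505^(5/2) = 2.733.

2.733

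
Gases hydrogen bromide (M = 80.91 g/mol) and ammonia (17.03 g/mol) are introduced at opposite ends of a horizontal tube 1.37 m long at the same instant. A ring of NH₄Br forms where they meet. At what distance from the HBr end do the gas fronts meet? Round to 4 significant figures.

0.4309 m

Graham's law gives d_HBr/d_NH₃ = rate_HBr/rate_NH₃ = √(M_NH₃/M_HBr) = √(17.03/80.91) = 0.4588.
With d_HBr + d_NH₃ = 1.37 m, d_NH₃ = 1.37/(1 + 0.4588) = 0.9391 m.
d_HBr = 1.37 − 0.9391 = 0.4309 m.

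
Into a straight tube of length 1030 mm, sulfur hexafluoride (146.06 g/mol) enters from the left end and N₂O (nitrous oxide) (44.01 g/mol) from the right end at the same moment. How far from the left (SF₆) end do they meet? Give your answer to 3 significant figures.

365 mm

The fronts meet when d_SF₆ + d_N₂O = L with d_SF₆/d_N₂O = √(M_N₂O/M_SF₆) (Graham's law). Here √(M_N₂O/M_SF₆) = √(44.01/146.06) = 0.5489.
With d_SF₆ + d_N₂O = 1030 mm, d_N₂O = 1030/(1 + 0.5489) = 665.0 mm.
d_SF₆ = 1030 − 665.0 = 365 mm.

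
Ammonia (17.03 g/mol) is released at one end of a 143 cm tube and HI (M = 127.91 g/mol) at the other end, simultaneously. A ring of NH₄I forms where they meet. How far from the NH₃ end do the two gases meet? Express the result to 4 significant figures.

Distances travelled in equal time are proportional to diffusion rates, so d_NH₃/d_HI = √(M_HI/M_NH₃) = √(127.91/17.03) = 2.741.
With d_NH₃ + d_HI = 143 cm, d_HI = 143/(1 + 2.741) = 38.23 cm.
d_NH₃ = 143 − 38.23 = 104.8 cm.

104.8 cm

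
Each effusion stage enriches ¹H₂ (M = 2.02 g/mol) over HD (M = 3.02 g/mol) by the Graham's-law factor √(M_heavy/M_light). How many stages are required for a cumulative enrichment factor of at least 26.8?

Per stage α = (3.02/2.02)^(1/2) = 1.49505^0.5, giving ln α = 0.2011.
Need α^N ≥ 26.8 ⇒ N ≥ ln(26.8) / ln α = 3.288 / 0.2011 = 16.35.
Rounding up, N = 17 stages.

17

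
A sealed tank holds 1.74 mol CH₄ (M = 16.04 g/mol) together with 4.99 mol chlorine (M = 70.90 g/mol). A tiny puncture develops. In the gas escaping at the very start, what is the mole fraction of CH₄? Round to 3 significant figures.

The effusion rate of species i is ∝ p_i/√M_i ∝ n_i/√M_i.
So x_CH₄ in the escaping gas = (n_CH₄/√M_CH₄) / Σ(n_i/√M_i)
= (1.74/√16.04) / (1.74/√16.04 + 4.99/√70.90) = 0.4345/(0.4345 + 0.5926) = 0.423.

0.423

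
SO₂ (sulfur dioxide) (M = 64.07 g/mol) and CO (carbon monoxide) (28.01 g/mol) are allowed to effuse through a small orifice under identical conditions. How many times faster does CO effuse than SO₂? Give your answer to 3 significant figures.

By Graham's law, rate_CO/rate_SO₂ = √(M_SO₂/M_CO) = √(64.07/28.01) = √2.287 = 1.51.

1.51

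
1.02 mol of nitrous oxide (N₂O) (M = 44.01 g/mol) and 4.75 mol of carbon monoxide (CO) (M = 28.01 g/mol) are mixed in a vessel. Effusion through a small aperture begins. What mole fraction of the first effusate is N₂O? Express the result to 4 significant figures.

Effusion rate of each component ∝ n_i/√M_i (partial pressure × 1/√M).
Mole fraction of N₂O in the effusate = (n_N₂O/√M_N₂O) / (n_N₂O/√M_N₂O + n_CO/√M_CO)
= (1.02/√44.01) / (1.02/√44.01 + 4.75/√28.01) = 0.1538/(0.1538 + 0.8975) = 0.1463.

0.1463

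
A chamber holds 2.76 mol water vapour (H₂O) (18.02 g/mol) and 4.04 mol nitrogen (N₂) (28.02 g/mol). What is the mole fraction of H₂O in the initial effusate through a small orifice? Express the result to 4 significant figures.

0.4600

Effusion rate of each component ∝ n_i/√M_i (partial pressure × 1/√M).
Mole fraction of H₂O in the effusate = (n_H₂O/√M_H₂O) / (n_H₂O/√M_H₂O + n_N₂/√M_N₂)
= (2.76/√18.02) / (2.76/√18.02 + 4.04/√28.02) = 0.6502/(0.6502 + 0.7632) = 0.4600.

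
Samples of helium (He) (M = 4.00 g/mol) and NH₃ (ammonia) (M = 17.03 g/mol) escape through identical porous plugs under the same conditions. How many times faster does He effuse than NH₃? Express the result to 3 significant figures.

By Graham's law, rate_He/rate_NH₃ = √(M_NH₃/M_He) = √(17.03/4.00) = √4.258 = 2.06.

2.06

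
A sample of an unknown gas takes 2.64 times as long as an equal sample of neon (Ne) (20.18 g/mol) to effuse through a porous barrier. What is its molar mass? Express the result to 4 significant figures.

Since effusion rate ∝ 1/√M, t_X/t_Ne = √(M_X/M_Ne).
2.64 = √(M_X/20.18)
M_X = 20.18 × 2.64² = 20.18 × 6.970 = 140.6 g/mol

140.6 g/mol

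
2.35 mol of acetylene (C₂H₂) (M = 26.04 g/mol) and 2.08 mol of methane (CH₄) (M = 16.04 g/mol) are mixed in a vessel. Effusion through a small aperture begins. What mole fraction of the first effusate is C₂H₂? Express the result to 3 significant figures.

0.470

The effusion rate of species i is ∝ p_i/√M_i ∝ n_i/√M_i.
x_C₂H₂(eff) = (n_C₂H₂/√M_C₂H₂) / (n_C₂H₂/√M_C₂H₂ + n_CH₄/√M_CH₄)
= (2.35/√26.04) / (2.35/√26.04 + 2.08/√16.04) = 0.4605/(0.4605 + 0.5194) = 0.470.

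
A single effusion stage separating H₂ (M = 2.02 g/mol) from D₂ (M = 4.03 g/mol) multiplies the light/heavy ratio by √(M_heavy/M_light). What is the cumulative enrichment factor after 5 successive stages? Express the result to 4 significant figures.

Each stage multiplies the ratio by α = √(4.03/2.02), so after 5 stages the overall factor is α^5 = (4.03/2.02)^(5/2).
= 1.99505^(5/2) = 5.622.

5.622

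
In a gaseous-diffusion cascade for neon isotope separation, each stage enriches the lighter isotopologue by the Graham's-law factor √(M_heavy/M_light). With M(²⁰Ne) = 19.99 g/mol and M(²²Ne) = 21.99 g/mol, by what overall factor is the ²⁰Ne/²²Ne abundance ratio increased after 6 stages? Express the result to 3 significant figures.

Each stage multiplies the ratio by α = √(21.99/19.99), so after 6 stages the overall factor is α^6 = (21.99/19.99)^(6/2).
= 1.10005^3 = 1.33.

1.33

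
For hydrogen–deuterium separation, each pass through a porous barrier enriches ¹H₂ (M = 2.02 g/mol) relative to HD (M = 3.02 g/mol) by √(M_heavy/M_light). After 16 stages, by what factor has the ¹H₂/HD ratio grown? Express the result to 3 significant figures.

25.0

Overall factor = α^16 with α = √(3.02/2.02), i.e. (3.02/2.02)^(16/2).
= 1.49505^8 = 25.0.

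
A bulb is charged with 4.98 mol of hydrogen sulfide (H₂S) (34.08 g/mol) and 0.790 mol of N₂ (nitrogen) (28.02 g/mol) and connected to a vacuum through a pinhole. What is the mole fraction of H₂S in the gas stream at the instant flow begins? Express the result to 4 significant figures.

Rate_i ∝ x_i/√M_i (Graham's law weighted by mole fraction), so the effusate composition follows n_i/√M_i.
Mole fraction of H₂S in the effusate = (n_H₂S/√M_H₂S) / (n_H₂S/√M_H₂S + n_N₂/√M_N₂)
= (4.98/√34.08) / (4.98/√34.08 + 0.790/√28.02) = 0.8531/(0.8531 + 0.1492) = 0.8511.

0.8511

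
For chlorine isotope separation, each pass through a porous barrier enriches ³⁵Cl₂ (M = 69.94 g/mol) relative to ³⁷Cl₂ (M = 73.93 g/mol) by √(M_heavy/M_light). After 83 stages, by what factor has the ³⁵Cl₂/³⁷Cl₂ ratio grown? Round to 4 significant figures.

9.999

After 83 stages the ratio has grown by (√(73.93/69.94))^83 = (73.93/69.94)^(83/2).
= 1.05705^(83/2) = 9.999.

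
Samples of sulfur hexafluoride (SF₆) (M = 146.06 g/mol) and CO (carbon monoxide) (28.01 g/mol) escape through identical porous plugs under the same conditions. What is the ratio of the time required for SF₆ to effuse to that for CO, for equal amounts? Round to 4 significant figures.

From Graham's law, t_SF₆/t_CO = √(M_SF₆/M_CO) = √(146.06/28.01) = √5.215 = 2.284.

2.284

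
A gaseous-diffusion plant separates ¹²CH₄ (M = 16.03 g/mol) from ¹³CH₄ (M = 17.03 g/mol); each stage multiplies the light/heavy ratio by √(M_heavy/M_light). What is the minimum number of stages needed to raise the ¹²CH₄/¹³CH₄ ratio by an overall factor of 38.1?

Single-stage factor α = √(17.03/16.03), so ln α = ½ ln(1.06238) = 0.03026.
Need α^N ≥ 38.1 ⇒ N ≥ ln(38.1) / ln α = 3.640 / 0.03026 = 120.31.
Rounding up, N = 121 stages.

121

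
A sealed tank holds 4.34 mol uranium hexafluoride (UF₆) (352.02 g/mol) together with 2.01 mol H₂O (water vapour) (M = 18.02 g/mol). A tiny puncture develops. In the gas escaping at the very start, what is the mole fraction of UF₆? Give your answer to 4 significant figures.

0.3282

The effusion rate of species i is ∝ p_i/√M_i ∝ n_i/√M_i.
So x_UF₆ in the escaping gas = (n_UF₆/√M_UF₆) / Σ(n_i/√M_i)
= (4.34/√352.02) / (4.34/√352.02 + 2.01/√18.02) = 0.2313/(0.2313 + 0.4735) = 0.3282.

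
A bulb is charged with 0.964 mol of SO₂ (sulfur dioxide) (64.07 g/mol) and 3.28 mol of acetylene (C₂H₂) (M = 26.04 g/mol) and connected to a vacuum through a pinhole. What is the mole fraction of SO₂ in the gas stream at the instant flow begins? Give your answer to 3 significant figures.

Rate_i ∝ x_i/√M_i (Graham's law weighted by mole fraction), so the effusate composition follows n_i/√M_i.
Mole fraction of SO₂ in the effusate = (n_SO₂/√M_SO₂) / (n_SO₂/√M_SO₂ + n_C₂H₂/√M_C₂H₂)
= (0.964/√64.07) / (0.964/√64.07 + 3.28/√26.04) = 0.1204/(0.1204 + 0.6428) = 0.158.

0.158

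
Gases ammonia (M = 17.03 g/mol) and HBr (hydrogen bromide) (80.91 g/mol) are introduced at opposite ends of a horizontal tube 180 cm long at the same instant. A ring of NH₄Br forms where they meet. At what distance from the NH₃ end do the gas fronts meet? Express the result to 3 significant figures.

Graham's law gives d_NH₃/d_HBr = rate_NH₃/rate_HBr = √(M_HBr/M_NH₃) = √(80.91/17.03) = 2.180.
With d_NH₃ + d_HBr = 180 cm, d_HBr = 180/(1 + 2.180) = 56.61 cm.
d_NH₃ = 180 − 56.61 = 123 cm.

123 cm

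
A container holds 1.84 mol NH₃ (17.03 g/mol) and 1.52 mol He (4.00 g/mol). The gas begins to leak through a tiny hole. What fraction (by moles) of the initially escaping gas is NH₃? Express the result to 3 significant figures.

0.370

Each component's effusion rate ∝ (its partial pressure)·(1/√M) ∝ n_i/√M_i.
x_NH₃(eff) = (n_NH₃/√M_NH₃) / (n_NH₃/√M_NH₃ + n_He/√M_He)
= (1.84/√17.03) / (1.84/√17.03 + 1.52/√4.00) = 0.4459/(0.4459 + 0.7600) = 0.370.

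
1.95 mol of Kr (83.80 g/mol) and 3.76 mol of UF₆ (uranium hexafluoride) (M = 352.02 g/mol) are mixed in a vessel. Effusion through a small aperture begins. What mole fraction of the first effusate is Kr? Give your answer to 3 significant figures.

0.515

Each component's effusion rate ∝ (its partial pressure)·(1/√M) ∝ n_i/√M_i.
x_Kr(eff) = (n_Kr/√M_Kr) / (n_Kr/√M_Kr + n_UF₆/√M_UF₆)
= (1.95/√83.80) / (1.95/√83.80 + 3.76/√352.02) = 0.2130/(0.2130 + 0.2004) = 0.515.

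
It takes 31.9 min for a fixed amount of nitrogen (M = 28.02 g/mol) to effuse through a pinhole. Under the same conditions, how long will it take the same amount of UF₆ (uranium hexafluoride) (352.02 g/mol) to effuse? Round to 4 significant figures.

Using Graham's law: t_UF₆/t_N₂ = √(M_UF₆/M_N₂) = √(352.02/28.02) = √12.56 = 3.544.
So the time for UF₆ is 31.9 × 3.544 = 113.1 min.

113.1 min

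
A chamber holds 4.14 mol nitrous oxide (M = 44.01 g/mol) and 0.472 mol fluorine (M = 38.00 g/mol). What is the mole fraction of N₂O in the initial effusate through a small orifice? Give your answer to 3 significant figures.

Each component's effusion rate ∝ (its partial pressure)·(1/√M) ∝ n_i/√M_i.
So x_N₂O in the escaping gas = (n_N₂O/√M_N₂O) / Σ(n_i/√M_i)
= (4.14/√44.01) / (4.14/√44.01 + 0.472/√38.00) = 0.6241/(0.6241 + 0.07657) = 0.891.

0.891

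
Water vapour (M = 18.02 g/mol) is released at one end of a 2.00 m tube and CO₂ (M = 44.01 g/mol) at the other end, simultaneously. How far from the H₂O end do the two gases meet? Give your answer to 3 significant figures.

Graham's law gives d_H₂O/d_CO₂ = rate_H₂O/rate_CO₂ = √(M_CO₂/M_H₂O) = √(44.01/18.02) = 1.563.
With d_H₂O + d_CO₂ = 2.00 m, d_CO₂ = 2.00/(1 + 1.563) = 0.7804 m.
d_H₂O = 2.00 − 0.7804 = 1.22 m.

1.22 m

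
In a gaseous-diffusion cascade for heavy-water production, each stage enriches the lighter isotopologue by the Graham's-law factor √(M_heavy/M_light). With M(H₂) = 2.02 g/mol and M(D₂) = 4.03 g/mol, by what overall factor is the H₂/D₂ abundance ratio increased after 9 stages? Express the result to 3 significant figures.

22.4

Overall factor = α^9 with α = √(4.03/2.02), i.e. (4.03/2.02)^(9/2).
= 1.99505^(9/2) = 22.4.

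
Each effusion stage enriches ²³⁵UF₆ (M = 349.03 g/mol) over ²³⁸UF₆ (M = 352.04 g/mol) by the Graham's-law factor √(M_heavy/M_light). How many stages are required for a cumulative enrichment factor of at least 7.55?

471

Single-stage factor α = √(352.04/349.03), so ln α = ½ ln(1.00862) = 0.004293.
Need α^N ≥ 7.55 ⇒ N ≥ ln(7.55) / ln α = 2.022 / 0.004293 = 470.84.
So at least 471 stages are needed.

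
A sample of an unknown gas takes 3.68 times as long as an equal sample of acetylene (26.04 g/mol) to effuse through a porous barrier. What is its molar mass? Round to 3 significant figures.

Since effusion rate ∝ 1/√M, t_X/t_C₂H₂ = √(M_X/M_C₂H₂).
3.68 = √(M_X/26.04)
M_X = 26.04 × 3.68² = 26.04 × 13.54 = 353 g/mol

353 g/mol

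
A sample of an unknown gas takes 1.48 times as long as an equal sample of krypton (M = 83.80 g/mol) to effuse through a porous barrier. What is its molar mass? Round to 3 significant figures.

Using Graham's law: t_X/t_Kr = √(M_X/M_Kr).
1.48 = √(M_X/83.80)
M_X = 83.80 × 1.48² = 83.80 × 2.190 = 184 g/mol

184 g/mol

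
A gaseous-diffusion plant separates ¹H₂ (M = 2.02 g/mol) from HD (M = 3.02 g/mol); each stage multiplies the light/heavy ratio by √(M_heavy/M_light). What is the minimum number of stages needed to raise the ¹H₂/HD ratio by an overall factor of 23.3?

Single-stage factor α = √(3.02/2.02), so ln α = ½ ln(1.49505) = 0.2011.
Need α^N ≥ 23.3 ⇒ N ≥ ln(23.3) / ln α = 3.148 / 0.2011 = 15.66.
Minimum whole number of stages: N = 16.

16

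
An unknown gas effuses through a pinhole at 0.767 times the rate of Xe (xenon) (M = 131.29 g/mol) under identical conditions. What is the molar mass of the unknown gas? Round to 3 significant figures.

Graham's law gives rate_X/rate_Xe = √(M_Xe/M_X).
0.767 = √(131.29/M_X)
M_X = 131.29 / 0.767² = 131.29 / 0.5883 = 223 g/mol

223 g/mol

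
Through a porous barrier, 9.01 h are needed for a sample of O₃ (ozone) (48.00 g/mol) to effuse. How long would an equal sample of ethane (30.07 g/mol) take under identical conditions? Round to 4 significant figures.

7.131 h

Using Graham's law: t_C₂H₆/t_O₃ = √(M_C₂H₆/M_O₃) = √(30.07/48.00) = √0.6265 = 0.7915.
So the time for C₂H₆ is 9.01 × 0.7915 = 7.131 h.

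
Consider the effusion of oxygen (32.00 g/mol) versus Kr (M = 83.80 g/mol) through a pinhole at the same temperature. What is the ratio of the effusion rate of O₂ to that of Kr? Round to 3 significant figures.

1.62

By Graham's law, rate_O₂/rate_Kr = √(M_Kr/M_O₂) = √(83.80/32.00) = √2.619 = 1.62.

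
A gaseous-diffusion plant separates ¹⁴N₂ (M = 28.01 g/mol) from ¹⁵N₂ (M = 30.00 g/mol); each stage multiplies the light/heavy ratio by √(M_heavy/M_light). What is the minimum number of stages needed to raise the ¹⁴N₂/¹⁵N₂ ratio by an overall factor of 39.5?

108

With α = √(30.00/28.01) per stage, ln α = ½ ln(1.07105) = 0.03432.
Need α^N ≥ 39.5 ⇒ N ≥ ln(39.5) / ln α = 3.676 / 0.03432 = 107.12.
So at least 108 stages are needed.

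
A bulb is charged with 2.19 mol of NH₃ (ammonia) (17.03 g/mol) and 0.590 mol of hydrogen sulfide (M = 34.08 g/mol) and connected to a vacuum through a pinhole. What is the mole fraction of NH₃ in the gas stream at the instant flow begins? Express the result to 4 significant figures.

0.8400

The effusion rate of species i is ∝ p_i/√M_i ∝ n_i/√M_i.
So x_NH₃ in the escaping gas = (n_NH₃/√M_NH₃) / Σ(n_i/√M_i)
= (2.19/√17.03) / (2.19/√17.03 + 0.590/√34.08) = 0.5307/(0.5307 + 0.1011) = 0.8400.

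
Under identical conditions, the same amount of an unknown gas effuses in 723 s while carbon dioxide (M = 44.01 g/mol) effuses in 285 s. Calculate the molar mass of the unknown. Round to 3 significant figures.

283 g/mol

Using Graham's law: t_X/t_CO₂ = √(M_X/M_CO₂).
723/285 = 2.537 = √(M_X/44.01)
M_X = 44.01 × 2.537² = 44.01 × 6.436 = 283 g/mol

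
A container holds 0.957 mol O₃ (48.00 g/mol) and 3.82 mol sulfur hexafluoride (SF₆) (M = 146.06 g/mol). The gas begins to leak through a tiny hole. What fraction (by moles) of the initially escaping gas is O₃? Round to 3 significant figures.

Effusion rate of each component ∝ n_i/√M_i (partial pressure × 1/√M).
So x_O₃ in the escaping gas = (n_O₃/√M_O₃) / Σ(n_i/√M_i)
= (0.957/√48.00) / (0.957/√48.00 + 3.82/√146.06) = 0.1381/(0.1381 + 0.3161) = 0.304.

0.304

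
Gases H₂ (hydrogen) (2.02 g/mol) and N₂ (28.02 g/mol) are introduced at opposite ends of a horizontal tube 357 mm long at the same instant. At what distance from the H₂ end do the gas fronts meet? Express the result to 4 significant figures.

281.4 mm

Graham's law gives d_H₂/d_N₂ = rate_H₂/rate_N₂ = √(M_N₂/M_H₂) = √(28.02/2.02) = 3.724.
With d_H₂ + d_N₂ = 357 mm, d_N₂ = 357/(1 + 3.724) = 75.56 mm.
d_H₂ = 357 − 75.56 = 281.4 mm.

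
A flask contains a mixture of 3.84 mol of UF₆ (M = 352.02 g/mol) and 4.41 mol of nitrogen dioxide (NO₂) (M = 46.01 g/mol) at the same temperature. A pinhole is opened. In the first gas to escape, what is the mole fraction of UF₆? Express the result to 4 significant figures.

Effusion rate of each component ∝ n_i/√M_i (partial pressure × 1/√M).
x_UF₆(eff) = (n_UF₆/√M_UF₆) / (n_UF₆/√M_UF₆ + n_NO₂/√M_NO₂)
= (3.84/√352.02) / (3.84/√352.02 + 4.41/√46.01) = 0.2047/(0.2047 + 0.6501) = 0.2394.

0.2394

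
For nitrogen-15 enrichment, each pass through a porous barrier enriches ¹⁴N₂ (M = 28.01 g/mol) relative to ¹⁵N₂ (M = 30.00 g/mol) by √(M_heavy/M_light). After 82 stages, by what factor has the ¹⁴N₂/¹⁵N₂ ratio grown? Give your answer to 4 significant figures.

After 82 stages the ratio has grown by (√(30.00/28.01))^82 = (30.00/28.01)^(82/2).
= 1.07105^41 = 16.68.

16.68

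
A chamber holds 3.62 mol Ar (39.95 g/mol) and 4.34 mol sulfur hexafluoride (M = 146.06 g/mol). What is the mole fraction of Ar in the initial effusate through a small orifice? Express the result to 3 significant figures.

The effusion rate of species i is ∝ p_i/√M_i ∝ n_i/√M_i.
Mole fraction of Ar in the effusate = (n_Ar/√M_Ar) / (n_Ar/√M_Ar + n_SF₆/√M_SF₆)
= (3.62/√39.95) / (3.62/√39.95 + 4.34/√146.06) = 0.5727/(0.5727 + 0.3591) = 0.615.

0.615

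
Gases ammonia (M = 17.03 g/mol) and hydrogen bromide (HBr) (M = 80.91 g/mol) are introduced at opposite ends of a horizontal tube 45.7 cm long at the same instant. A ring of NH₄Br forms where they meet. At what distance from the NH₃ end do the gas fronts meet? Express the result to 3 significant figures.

31.3 cm

Distances travelled in equal time are proportional to diffusion rates, so d_NH₃/d_HBr = √(M_HBr/M_NH₃) = √(80.91/17.03) = 2.180.
With d_NH₃ + d_HBr = 45.7 cm, d_HBr = 45.7/(1 + 2.180) = 14.37 cm.
d_NH₃ = 45.7 − 14.37 = 31.3 cm.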